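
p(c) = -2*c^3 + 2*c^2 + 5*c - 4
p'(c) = -6*c^2 + 4*c + 5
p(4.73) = -147.25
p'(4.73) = -110.32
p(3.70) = -59.43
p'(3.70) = -62.34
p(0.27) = -2.54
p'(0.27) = 5.64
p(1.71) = 0.40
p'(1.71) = -5.70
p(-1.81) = 5.36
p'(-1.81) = -21.90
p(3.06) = -27.28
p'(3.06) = -38.94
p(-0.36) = -5.45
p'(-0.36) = 2.78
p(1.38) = 1.45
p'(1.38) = -0.91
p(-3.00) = 53.00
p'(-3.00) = -61.00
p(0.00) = -4.00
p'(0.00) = 5.00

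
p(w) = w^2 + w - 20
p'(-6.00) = -11.00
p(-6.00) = 10.00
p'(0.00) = 1.00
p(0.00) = -20.00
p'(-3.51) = -6.02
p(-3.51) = -11.19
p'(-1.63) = -2.26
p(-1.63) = -18.97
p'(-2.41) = -3.82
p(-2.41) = -16.60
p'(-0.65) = -0.30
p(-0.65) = -20.23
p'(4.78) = 10.56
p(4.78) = 7.63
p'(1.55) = 4.10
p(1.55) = -16.05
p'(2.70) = 6.40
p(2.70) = -10.01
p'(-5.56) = -10.12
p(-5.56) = 5.35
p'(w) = 2*w + 1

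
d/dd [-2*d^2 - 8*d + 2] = -4*d - 8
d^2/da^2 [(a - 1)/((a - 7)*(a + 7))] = 2*(a^3 - 3*a^2 + 147*a - 49)/(a^6 - 147*a^4 + 7203*a^2 - 117649)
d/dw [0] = 0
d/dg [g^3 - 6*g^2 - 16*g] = 3*g^2 - 12*g - 16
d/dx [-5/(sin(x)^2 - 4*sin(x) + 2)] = 10*(sin(x) - 2)*cos(x)/(sin(x)^2 - 4*sin(x) + 2)^2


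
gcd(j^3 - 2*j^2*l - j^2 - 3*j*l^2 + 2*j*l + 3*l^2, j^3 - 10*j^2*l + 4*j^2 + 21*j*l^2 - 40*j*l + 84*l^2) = j - 3*l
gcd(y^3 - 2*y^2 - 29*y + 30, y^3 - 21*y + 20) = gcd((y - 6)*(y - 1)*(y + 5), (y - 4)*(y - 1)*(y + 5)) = y^2 + 4*y - 5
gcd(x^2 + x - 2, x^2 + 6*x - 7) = x - 1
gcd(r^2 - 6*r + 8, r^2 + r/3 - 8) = 1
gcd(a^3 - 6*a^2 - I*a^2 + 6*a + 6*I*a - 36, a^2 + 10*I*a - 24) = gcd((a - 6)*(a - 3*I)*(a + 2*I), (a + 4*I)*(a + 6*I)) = 1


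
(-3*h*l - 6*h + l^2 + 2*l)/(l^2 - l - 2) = (3*h*l + 6*h - l^2 - 2*l)/(-l^2 + l + 2)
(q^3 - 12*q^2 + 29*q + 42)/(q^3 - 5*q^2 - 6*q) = (q - 7)/q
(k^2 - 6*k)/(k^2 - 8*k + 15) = k*(k - 6)/(k^2 - 8*k + 15)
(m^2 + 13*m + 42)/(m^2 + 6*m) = (m + 7)/m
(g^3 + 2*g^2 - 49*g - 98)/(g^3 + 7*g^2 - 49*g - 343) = (g + 2)/(g + 7)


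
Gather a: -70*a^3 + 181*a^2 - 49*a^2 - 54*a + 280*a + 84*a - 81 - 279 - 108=-70*a^3 + 132*a^2 + 310*a - 468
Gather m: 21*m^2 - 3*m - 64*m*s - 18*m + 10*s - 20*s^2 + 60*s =21*m^2 + m*(-64*s - 21) - 20*s^2 + 70*s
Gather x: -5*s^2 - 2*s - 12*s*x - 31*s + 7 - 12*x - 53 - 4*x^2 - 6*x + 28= -5*s^2 - 33*s - 4*x^2 + x*(-12*s - 18) - 18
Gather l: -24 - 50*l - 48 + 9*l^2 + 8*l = 9*l^2 - 42*l - 72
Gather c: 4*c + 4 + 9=4*c + 13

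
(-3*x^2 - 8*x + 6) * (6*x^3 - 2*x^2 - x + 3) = -18*x^5 - 42*x^4 + 55*x^3 - 13*x^2 - 30*x + 18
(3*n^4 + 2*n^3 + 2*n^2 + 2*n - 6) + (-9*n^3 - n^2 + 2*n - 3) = 3*n^4 - 7*n^3 + n^2 + 4*n - 9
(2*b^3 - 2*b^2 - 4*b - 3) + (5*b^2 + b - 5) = 2*b^3 + 3*b^2 - 3*b - 8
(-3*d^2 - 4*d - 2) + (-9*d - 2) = -3*d^2 - 13*d - 4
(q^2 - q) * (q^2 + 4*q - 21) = q^4 + 3*q^3 - 25*q^2 + 21*q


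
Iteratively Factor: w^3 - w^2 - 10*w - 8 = (w + 2)*(w^2 - 3*w - 4) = (w - 4)*(w + 2)*(w + 1)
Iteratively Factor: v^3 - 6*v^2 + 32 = (v - 4)*(v^2 - 2*v - 8) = (v - 4)*(v + 2)*(v - 4)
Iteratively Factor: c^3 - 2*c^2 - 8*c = (c)*(c^2 - 2*c - 8) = c*(c - 4)*(c + 2)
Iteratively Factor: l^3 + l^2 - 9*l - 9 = (l + 1)*(l^2 - 9) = (l - 3)*(l + 1)*(l + 3)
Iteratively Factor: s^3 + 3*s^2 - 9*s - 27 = (s + 3)*(s^2 - 9) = (s + 3)^2*(s - 3)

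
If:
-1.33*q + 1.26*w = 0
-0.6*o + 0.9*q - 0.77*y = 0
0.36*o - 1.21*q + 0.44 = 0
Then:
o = 0.985074626865672 - 2.31766169154229*y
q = 0.656716417910448 - 0.68955223880597*y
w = 0.693200663349917 - 0.727860696517413*y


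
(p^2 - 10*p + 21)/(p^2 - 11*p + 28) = (p - 3)/(p - 4)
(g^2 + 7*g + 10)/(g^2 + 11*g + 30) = (g + 2)/(g + 6)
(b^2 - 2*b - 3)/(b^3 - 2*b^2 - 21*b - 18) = (b - 3)/(b^2 - 3*b - 18)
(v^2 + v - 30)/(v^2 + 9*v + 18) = (v - 5)/(v + 3)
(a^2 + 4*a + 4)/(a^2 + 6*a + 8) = (a + 2)/(a + 4)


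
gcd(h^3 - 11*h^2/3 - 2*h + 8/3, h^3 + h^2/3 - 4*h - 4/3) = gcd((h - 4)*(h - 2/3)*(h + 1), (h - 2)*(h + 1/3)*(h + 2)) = 1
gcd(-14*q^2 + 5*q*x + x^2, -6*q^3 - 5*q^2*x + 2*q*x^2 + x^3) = -2*q + x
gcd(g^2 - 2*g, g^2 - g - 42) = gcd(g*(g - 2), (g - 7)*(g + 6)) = 1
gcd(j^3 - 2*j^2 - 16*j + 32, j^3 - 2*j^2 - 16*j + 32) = j^3 - 2*j^2 - 16*j + 32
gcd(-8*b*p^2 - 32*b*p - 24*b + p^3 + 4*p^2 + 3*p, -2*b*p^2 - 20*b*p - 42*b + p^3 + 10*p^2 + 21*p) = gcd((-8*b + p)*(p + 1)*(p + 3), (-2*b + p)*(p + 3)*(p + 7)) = p + 3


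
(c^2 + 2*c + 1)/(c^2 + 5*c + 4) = (c + 1)/(c + 4)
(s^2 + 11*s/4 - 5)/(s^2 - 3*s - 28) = (s - 5/4)/(s - 7)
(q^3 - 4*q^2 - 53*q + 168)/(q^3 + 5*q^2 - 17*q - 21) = (q - 8)/(q + 1)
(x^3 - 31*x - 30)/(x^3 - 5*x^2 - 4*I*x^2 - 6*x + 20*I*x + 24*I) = (x + 5)/(x - 4*I)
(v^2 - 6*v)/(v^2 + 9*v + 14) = v*(v - 6)/(v^2 + 9*v + 14)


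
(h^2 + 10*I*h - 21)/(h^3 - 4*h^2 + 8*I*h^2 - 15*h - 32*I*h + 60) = (h + 7*I)/(h^2 + h*(-4 + 5*I) - 20*I)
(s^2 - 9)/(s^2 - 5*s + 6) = (s + 3)/(s - 2)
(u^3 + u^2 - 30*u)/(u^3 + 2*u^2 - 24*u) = (u - 5)/(u - 4)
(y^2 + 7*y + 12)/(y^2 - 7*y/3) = 3*(y^2 + 7*y + 12)/(y*(3*y - 7))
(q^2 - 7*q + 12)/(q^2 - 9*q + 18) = (q - 4)/(q - 6)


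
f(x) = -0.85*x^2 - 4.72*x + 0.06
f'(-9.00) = 10.58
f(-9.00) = -26.31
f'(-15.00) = 20.78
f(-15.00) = -120.39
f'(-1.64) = -1.93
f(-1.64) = 5.51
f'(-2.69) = -0.15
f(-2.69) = 6.61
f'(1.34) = -7.00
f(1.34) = -7.79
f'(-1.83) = -1.61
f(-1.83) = 5.85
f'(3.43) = -10.55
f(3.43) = -26.13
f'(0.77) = -6.03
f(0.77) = -4.08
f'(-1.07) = -2.90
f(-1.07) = 4.14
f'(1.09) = -6.57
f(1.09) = -6.09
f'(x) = -1.7*x - 4.72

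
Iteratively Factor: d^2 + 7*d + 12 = (d + 4)*(d + 3)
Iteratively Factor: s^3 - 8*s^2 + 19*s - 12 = (s - 1)*(s^2 - 7*s + 12) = (s - 4)*(s - 1)*(s - 3)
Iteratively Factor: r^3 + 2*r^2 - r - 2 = (r + 1)*(r^2 + r - 2) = (r + 1)*(r + 2)*(r - 1)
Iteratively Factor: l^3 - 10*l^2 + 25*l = (l)*(l^2 - 10*l + 25) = l*(l - 5)*(l - 5)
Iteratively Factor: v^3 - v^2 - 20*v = (v + 4)*(v^2 - 5*v) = v*(v + 4)*(v - 5)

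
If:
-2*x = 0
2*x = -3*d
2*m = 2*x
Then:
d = 0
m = 0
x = 0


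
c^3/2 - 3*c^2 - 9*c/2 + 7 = (c/2 + 1)*(c - 7)*(c - 1)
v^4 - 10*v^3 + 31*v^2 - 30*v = v*(v - 5)*(v - 3)*(v - 2)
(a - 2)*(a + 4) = a^2 + 2*a - 8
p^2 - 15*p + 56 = (p - 8)*(p - 7)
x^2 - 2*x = x*(x - 2)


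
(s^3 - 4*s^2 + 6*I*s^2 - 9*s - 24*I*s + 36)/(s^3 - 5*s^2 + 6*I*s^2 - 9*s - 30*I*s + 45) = (s - 4)/(s - 5)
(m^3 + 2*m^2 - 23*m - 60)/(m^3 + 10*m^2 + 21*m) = (m^2 - m - 20)/(m*(m + 7))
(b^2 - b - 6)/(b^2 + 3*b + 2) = (b - 3)/(b + 1)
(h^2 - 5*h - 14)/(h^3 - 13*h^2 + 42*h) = (h + 2)/(h*(h - 6))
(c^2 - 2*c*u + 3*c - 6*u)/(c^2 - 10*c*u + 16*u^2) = (-c - 3)/(-c + 8*u)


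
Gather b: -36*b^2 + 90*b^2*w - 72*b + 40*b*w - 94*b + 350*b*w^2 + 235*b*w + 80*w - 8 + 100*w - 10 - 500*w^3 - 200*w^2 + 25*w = b^2*(90*w - 36) + b*(350*w^2 + 275*w - 166) - 500*w^3 - 200*w^2 + 205*w - 18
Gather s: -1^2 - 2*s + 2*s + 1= 0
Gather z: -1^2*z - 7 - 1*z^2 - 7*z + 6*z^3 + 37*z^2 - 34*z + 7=6*z^3 + 36*z^2 - 42*z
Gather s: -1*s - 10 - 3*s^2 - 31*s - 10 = -3*s^2 - 32*s - 20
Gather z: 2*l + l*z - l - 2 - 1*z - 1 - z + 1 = l + z*(l - 2) - 2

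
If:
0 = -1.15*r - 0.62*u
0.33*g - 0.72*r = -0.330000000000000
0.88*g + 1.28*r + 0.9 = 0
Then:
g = -1.01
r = -0.01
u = 0.01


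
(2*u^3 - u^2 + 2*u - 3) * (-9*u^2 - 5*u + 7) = -18*u^5 - u^4 + u^3 + 10*u^2 + 29*u - 21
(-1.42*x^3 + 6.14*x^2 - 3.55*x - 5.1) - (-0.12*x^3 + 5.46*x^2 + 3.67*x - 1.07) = -1.3*x^3 + 0.68*x^2 - 7.22*x - 4.03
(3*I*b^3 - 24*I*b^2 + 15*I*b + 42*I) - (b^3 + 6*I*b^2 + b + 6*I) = -b^3 + 3*I*b^3 - 30*I*b^2 - b + 15*I*b + 36*I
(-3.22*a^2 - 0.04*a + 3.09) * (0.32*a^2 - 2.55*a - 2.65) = -1.0304*a^4 + 8.1982*a^3 + 9.6238*a^2 - 7.7735*a - 8.1885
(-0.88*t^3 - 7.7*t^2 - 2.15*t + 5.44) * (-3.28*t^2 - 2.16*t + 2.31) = 2.8864*t^5 + 27.1568*t^4 + 21.6512*t^3 - 30.9862*t^2 - 16.7169*t + 12.5664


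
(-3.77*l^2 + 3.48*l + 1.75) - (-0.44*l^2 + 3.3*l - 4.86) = -3.33*l^2 + 0.18*l + 6.61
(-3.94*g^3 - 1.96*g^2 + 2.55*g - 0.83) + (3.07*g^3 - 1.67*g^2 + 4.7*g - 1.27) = -0.87*g^3 - 3.63*g^2 + 7.25*g - 2.1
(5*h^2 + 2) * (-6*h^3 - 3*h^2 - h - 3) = -30*h^5 - 15*h^4 - 17*h^3 - 21*h^2 - 2*h - 6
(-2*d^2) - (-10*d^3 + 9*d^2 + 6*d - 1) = 10*d^3 - 11*d^2 - 6*d + 1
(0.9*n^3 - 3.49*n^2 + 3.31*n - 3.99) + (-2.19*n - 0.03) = 0.9*n^3 - 3.49*n^2 + 1.12*n - 4.02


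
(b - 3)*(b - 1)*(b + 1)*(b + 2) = b^4 - b^3 - 7*b^2 + b + 6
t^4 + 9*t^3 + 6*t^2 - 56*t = t*(t - 2)*(t + 4)*(t + 7)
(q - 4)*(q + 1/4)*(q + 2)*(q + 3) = q^4 + 5*q^3/4 - 55*q^2/4 - 55*q/2 - 6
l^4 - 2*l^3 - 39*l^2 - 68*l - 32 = (l - 8)*(l + 1)^2*(l + 4)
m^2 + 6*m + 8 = (m + 2)*(m + 4)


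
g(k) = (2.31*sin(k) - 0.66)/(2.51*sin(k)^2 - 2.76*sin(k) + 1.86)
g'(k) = (-5.02*sin(k)*cos(k) + 2.76*cos(k))*(2.31*sin(k) - 0.66)/(2.51*sin(k)^2 - 2.76*sin(k) + 1.86)^2 + 2.31*cos(k)/(2.51*sin(k)^2 - 2.76*sin(k) + 1.86) = (-5.7981*sin(k)^2 + 3.3132*sin(k) + 2.475)*cos(k)/(6.3001*sin(k)^4 - 13.8552*sin(k)^3 + 16.9548*sin(k)^2 - 10.2672*sin(k) + 3.4596)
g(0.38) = 0.17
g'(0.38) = 1.93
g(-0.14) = -0.43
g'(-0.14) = 0.36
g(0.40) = 0.21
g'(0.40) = 1.96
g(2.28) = 0.90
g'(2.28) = -0.73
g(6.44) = -0.20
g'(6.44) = 1.27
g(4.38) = -0.42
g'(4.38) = 0.04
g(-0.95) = -0.44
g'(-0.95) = -0.07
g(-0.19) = -0.44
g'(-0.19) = 0.26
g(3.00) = -0.22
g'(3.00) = -1.21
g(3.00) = -0.22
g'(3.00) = -1.21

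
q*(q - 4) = q^2 - 4*q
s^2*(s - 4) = s^3 - 4*s^2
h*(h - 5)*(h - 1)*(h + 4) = h^4 - 2*h^3 - 19*h^2 + 20*h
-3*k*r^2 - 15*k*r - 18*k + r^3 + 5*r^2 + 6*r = (-3*k + r)*(r + 2)*(r + 3)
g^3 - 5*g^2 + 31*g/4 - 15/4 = (g - 5/2)*(g - 3/2)*(g - 1)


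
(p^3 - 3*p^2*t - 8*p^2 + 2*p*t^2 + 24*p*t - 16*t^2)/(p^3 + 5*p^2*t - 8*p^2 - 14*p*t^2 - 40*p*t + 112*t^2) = (p - t)/(p + 7*t)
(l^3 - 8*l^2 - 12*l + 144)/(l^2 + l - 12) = (l^2 - 12*l + 36)/(l - 3)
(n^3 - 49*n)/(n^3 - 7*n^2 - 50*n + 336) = n*(n - 7)/(n^2 - 14*n + 48)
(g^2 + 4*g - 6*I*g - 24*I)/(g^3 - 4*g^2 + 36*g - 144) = (g + 4)/(g^2 + g*(-4 + 6*I) - 24*I)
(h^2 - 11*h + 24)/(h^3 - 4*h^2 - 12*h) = (-h^2 + 11*h - 24)/(h*(-h^2 + 4*h + 12))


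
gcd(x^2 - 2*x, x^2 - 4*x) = x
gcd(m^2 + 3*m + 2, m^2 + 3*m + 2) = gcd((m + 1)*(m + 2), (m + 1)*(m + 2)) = m^2 + 3*m + 2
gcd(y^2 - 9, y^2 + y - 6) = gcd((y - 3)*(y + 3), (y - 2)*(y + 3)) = y + 3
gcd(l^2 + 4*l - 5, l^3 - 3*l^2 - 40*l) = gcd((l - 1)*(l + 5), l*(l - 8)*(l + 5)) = l + 5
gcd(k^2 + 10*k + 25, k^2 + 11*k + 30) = k + 5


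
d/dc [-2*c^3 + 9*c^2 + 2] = 6*c*(3 - c)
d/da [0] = 0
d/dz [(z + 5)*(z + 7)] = 2*z + 12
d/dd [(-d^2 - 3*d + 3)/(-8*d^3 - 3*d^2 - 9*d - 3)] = 4*(-2*d^4 - 12*d^3 + 18*d^2 + 6*d + 9)/(64*d^6 + 48*d^5 + 153*d^4 + 102*d^3 + 99*d^2 + 54*d + 9)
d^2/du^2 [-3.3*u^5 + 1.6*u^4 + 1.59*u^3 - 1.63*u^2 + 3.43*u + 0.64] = -66.0*u^3 + 19.2*u^2 + 9.54*u - 3.26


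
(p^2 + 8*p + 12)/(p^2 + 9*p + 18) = (p + 2)/(p + 3)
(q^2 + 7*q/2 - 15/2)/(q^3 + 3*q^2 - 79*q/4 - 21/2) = 2*(2*q^2 + 7*q - 15)/(4*q^3 + 12*q^2 - 79*q - 42)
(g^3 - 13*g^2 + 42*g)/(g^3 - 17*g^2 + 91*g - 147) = g*(g - 6)/(g^2 - 10*g + 21)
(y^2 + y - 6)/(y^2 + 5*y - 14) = (y + 3)/(y + 7)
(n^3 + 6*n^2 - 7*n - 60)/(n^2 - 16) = (n^2 + 2*n - 15)/(n - 4)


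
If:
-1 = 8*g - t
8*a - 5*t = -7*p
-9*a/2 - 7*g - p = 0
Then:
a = 49/188 - 89*t/188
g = t/8 - 1/8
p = 59*t/47 - 14/47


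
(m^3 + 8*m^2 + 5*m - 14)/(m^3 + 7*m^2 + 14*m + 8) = (m^2 + 6*m - 7)/(m^2 + 5*m + 4)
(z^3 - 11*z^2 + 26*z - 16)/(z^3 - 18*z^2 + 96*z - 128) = (z - 1)/(z - 8)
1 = 1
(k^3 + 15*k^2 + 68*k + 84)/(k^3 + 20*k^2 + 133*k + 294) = (k + 2)/(k + 7)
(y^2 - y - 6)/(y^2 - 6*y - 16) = (y - 3)/(y - 8)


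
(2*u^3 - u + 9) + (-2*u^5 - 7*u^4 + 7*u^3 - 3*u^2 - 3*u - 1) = -2*u^5 - 7*u^4 + 9*u^3 - 3*u^2 - 4*u + 8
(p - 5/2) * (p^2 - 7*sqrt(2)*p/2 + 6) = p^3 - 7*sqrt(2)*p^2/2 - 5*p^2/2 + 6*p + 35*sqrt(2)*p/4 - 15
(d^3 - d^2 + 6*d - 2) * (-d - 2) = -d^4 - d^3 - 4*d^2 - 10*d + 4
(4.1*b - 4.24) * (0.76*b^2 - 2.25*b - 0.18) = 3.116*b^3 - 12.4474*b^2 + 8.802*b + 0.7632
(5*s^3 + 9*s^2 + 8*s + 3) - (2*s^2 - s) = 5*s^3 + 7*s^2 + 9*s + 3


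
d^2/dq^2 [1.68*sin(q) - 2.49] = -1.68*sin(q)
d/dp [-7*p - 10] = -7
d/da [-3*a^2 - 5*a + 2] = -6*a - 5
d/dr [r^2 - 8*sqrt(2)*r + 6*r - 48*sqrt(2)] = 2*r - 8*sqrt(2) + 6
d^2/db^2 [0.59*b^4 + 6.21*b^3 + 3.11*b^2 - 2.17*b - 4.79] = 7.08*b^2 + 37.26*b + 6.22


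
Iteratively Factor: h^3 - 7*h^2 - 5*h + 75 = (h - 5)*(h^2 - 2*h - 15) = (h - 5)*(h + 3)*(h - 5)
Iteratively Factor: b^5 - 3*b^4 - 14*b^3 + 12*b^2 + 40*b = (b - 2)*(b^4 - b^3 - 16*b^2 - 20*b) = b*(b - 2)*(b^3 - b^2 - 16*b - 20) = b*(b - 2)*(b + 2)*(b^2 - 3*b - 10) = b*(b - 5)*(b - 2)*(b + 2)*(b + 2)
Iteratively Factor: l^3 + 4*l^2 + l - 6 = (l + 3)*(l^2 + l - 2) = (l + 2)*(l + 3)*(l - 1)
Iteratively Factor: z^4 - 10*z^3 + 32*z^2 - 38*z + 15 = (z - 5)*(z^3 - 5*z^2 + 7*z - 3) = (z - 5)*(z - 3)*(z^2 - 2*z + 1) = (z - 5)*(z - 3)*(z - 1)*(z - 1)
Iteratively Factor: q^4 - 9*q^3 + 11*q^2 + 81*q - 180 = (q + 3)*(q^3 - 12*q^2 + 47*q - 60) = (q - 4)*(q + 3)*(q^2 - 8*q + 15) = (q - 5)*(q - 4)*(q + 3)*(q - 3)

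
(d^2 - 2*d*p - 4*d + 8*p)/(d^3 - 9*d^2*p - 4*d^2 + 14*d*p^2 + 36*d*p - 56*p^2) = 1/(d - 7*p)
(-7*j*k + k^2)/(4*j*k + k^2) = (-7*j + k)/(4*j + k)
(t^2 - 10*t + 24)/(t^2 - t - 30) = (t - 4)/(t + 5)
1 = 1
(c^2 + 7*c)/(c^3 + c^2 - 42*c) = 1/(c - 6)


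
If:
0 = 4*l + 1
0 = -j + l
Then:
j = -1/4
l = -1/4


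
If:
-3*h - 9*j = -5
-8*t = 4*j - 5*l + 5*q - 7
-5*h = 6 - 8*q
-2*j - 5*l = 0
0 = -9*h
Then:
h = 0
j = 5/9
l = -2/9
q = 3/4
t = -1/96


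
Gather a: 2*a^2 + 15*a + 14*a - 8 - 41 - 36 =2*a^2 + 29*a - 85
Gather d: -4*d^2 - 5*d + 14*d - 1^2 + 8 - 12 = -4*d^2 + 9*d - 5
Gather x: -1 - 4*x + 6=5 - 4*x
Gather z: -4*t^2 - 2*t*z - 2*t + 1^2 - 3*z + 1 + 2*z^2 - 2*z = -4*t^2 - 2*t + 2*z^2 + z*(-2*t - 5) + 2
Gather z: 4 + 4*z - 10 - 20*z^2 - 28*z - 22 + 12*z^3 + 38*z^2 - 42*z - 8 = 12*z^3 + 18*z^2 - 66*z - 36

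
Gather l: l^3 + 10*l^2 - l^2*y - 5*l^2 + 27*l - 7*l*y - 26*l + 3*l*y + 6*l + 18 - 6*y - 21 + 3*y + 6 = l^3 + l^2*(5 - y) + l*(7 - 4*y) - 3*y + 3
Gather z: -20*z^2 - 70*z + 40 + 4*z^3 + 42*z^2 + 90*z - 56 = 4*z^3 + 22*z^2 + 20*z - 16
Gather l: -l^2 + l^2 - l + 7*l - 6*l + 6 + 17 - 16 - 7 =0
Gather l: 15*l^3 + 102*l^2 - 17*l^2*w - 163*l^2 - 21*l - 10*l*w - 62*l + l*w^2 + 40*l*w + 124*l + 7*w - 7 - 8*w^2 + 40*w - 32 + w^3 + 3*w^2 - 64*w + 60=15*l^3 + l^2*(-17*w - 61) + l*(w^2 + 30*w + 41) + w^3 - 5*w^2 - 17*w + 21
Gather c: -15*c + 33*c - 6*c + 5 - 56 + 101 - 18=12*c + 32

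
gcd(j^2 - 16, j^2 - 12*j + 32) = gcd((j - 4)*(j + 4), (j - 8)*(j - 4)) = j - 4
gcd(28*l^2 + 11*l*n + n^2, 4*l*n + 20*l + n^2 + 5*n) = 4*l + n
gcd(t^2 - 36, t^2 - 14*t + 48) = t - 6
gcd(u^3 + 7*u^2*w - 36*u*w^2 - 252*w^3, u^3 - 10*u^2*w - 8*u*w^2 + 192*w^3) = u - 6*w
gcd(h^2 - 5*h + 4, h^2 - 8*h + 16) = h - 4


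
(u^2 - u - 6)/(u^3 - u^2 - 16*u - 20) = (u - 3)/(u^2 - 3*u - 10)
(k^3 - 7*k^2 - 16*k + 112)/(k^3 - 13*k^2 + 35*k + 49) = (k^2 - 16)/(k^2 - 6*k - 7)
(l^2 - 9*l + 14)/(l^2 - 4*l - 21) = (l - 2)/(l + 3)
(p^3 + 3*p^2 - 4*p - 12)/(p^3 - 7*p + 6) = (p + 2)/(p - 1)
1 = 1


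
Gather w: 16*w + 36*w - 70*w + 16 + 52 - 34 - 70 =-18*w - 36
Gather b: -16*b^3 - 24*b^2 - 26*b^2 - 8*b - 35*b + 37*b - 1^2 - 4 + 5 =-16*b^3 - 50*b^2 - 6*b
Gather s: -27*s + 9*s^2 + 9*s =9*s^2 - 18*s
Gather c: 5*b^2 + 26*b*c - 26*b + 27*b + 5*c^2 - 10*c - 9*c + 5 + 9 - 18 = 5*b^2 + b + 5*c^2 + c*(26*b - 19) - 4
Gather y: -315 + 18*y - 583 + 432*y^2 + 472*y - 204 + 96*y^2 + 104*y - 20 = 528*y^2 + 594*y - 1122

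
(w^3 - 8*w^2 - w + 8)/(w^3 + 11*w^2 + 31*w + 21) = (w^2 - 9*w + 8)/(w^2 + 10*w + 21)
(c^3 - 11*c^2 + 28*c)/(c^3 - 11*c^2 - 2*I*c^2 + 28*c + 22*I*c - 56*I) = c/(c - 2*I)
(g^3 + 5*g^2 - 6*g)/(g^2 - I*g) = (g^2 + 5*g - 6)/(g - I)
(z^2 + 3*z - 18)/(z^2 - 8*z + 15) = (z + 6)/(z - 5)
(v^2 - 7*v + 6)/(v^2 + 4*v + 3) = (v^2 - 7*v + 6)/(v^2 + 4*v + 3)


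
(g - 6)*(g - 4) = g^2 - 10*g + 24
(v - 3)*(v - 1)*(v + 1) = v^3 - 3*v^2 - v + 3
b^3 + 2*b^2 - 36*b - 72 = (b - 6)*(b + 2)*(b + 6)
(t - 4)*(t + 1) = t^2 - 3*t - 4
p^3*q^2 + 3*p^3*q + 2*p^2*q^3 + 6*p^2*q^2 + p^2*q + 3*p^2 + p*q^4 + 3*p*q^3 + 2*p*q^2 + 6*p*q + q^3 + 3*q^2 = (p + q)^2*(q + 3)*(p*q + 1)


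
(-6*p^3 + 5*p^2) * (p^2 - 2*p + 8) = -6*p^5 + 17*p^4 - 58*p^3 + 40*p^2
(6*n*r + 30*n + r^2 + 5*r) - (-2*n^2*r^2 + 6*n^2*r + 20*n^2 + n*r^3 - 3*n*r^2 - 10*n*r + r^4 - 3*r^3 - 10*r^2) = 2*n^2*r^2 - 6*n^2*r - 20*n^2 - n*r^3 + 3*n*r^2 + 16*n*r + 30*n - r^4 + 3*r^3 + 11*r^2 + 5*r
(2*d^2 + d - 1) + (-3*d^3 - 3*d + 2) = -3*d^3 + 2*d^2 - 2*d + 1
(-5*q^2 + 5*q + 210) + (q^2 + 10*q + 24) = -4*q^2 + 15*q + 234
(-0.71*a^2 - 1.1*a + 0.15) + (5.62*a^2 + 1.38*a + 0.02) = 4.91*a^2 + 0.28*a + 0.17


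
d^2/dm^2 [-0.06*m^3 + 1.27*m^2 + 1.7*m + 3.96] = 2.54 - 0.36*m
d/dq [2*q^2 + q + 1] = 4*q + 1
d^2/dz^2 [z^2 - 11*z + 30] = 2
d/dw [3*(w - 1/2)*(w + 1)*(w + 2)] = 9*w^2 + 15*w + 3/2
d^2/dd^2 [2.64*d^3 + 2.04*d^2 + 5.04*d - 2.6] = 15.84*d + 4.08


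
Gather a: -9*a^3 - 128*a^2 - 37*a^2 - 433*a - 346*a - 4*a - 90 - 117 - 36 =-9*a^3 - 165*a^2 - 783*a - 243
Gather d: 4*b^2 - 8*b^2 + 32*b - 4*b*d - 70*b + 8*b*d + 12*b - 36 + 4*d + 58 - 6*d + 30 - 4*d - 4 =-4*b^2 - 26*b + d*(4*b - 6) + 48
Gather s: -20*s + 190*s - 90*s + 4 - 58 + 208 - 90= 80*s + 64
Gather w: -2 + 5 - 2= 1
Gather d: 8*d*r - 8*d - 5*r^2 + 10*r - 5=d*(8*r - 8) - 5*r^2 + 10*r - 5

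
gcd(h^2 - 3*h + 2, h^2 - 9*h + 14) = h - 2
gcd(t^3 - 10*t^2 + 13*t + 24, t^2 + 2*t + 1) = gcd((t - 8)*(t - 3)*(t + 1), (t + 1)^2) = t + 1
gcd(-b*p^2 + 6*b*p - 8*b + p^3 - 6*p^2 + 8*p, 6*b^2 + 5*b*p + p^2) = 1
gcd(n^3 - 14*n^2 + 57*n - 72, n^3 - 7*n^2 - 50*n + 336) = n - 8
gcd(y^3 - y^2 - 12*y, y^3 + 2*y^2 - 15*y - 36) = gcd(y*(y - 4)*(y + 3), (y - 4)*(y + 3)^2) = y^2 - y - 12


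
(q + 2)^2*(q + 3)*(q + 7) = q^4 + 14*q^3 + 65*q^2 + 124*q + 84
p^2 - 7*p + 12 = (p - 4)*(p - 3)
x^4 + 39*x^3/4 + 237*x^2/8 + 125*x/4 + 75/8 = (x + 1/2)*(x + 5/4)*(x + 3)*(x + 5)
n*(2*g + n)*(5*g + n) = 10*g^2*n + 7*g*n^2 + n^3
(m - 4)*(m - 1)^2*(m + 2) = m^4 - 4*m^3 - 3*m^2 + 14*m - 8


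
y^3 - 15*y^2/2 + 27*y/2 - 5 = (y - 5)*(y - 2)*(y - 1/2)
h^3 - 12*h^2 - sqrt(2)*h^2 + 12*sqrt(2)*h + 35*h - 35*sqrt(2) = (h - 7)*(h - 5)*(h - sqrt(2))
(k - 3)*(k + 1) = k^2 - 2*k - 3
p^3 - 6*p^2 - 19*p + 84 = (p - 7)*(p - 3)*(p + 4)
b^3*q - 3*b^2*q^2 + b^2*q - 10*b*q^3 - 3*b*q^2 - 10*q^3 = (b - 5*q)*(b + 2*q)*(b*q + q)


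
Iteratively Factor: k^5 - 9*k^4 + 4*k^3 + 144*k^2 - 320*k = (k - 4)*(k^4 - 5*k^3 - 16*k^2 + 80*k) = k*(k - 4)*(k^3 - 5*k^2 - 16*k + 80) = k*(k - 4)^2*(k^2 - k - 20) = k*(k - 4)^2*(k + 4)*(k - 5)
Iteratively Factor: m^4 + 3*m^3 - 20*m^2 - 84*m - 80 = (m + 2)*(m^3 + m^2 - 22*m - 40) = (m - 5)*(m + 2)*(m^2 + 6*m + 8) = (m - 5)*(m + 2)^2*(m + 4)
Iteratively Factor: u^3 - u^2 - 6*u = (u - 3)*(u^2 + 2*u) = (u - 3)*(u + 2)*(u)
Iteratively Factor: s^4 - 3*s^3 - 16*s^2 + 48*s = (s - 4)*(s^3 + s^2 - 12*s) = (s - 4)*(s - 3)*(s^2 + 4*s) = (s - 4)*(s - 3)*(s + 4)*(s)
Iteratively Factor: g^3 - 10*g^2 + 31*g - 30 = (g - 2)*(g^2 - 8*g + 15) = (g - 3)*(g - 2)*(g - 5)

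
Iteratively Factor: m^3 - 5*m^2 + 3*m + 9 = (m - 3)*(m^2 - 2*m - 3) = (m - 3)^2*(m + 1)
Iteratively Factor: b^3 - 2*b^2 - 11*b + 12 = (b - 4)*(b^2 + 2*b - 3) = (b - 4)*(b - 1)*(b + 3)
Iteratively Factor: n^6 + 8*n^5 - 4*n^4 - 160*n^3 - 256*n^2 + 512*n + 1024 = (n + 4)*(n^5 + 4*n^4 - 20*n^3 - 80*n^2 + 64*n + 256) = (n + 2)*(n + 4)*(n^4 + 2*n^3 - 24*n^2 - 32*n + 128) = (n - 4)*(n + 2)*(n + 4)*(n^3 + 6*n^2 - 32) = (n - 4)*(n + 2)*(n + 4)^2*(n^2 + 2*n - 8) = (n - 4)*(n - 2)*(n + 2)*(n + 4)^2*(n + 4)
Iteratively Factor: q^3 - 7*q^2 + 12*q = (q - 3)*(q^2 - 4*q) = (q - 4)*(q - 3)*(q)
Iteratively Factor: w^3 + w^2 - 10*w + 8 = (w - 1)*(w^2 + 2*w - 8) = (w - 2)*(w - 1)*(w + 4)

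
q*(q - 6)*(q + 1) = q^3 - 5*q^2 - 6*q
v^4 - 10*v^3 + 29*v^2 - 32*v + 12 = (v - 6)*(v - 2)*(v - 1)^2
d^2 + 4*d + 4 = (d + 2)^2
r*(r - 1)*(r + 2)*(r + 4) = r^4 + 5*r^3 + 2*r^2 - 8*r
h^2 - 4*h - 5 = (h - 5)*(h + 1)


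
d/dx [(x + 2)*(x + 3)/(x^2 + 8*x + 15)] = 3/(x^2 + 10*x + 25)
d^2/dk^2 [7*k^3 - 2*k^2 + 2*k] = 42*k - 4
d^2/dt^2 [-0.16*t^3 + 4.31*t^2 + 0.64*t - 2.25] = 8.62 - 0.96*t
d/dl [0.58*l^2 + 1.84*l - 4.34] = 1.16*l + 1.84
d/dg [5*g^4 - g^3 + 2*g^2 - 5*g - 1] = 20*g^3 - 3*g^2 + 4*g - 5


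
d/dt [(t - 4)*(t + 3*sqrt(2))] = 2*t - 4 + 3*sqrt(2)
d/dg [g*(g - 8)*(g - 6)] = 3*g^2 - 28*g + 48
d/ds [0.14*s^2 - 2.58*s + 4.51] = 0.28*s - 2.58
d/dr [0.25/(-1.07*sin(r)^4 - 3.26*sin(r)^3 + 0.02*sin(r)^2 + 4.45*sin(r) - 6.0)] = (1.07*sin(r)^3 + 2.445*sin(r)^2 - 0.01*sin(r) - 1.1125)*cos(r)/(1.07*sin(r)^4 + 3.26*sin(r)^3 - 0.02*sin(r)^2 - 4.45*sin(r) + 6.0)^2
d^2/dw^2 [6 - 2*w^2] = -4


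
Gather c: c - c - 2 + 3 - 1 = 0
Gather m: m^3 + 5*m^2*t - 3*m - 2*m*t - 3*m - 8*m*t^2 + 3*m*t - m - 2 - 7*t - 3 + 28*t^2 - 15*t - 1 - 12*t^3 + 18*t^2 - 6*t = m^3 + 5*m^2*t + m*(-8*t^2 + t - 7) - 12*t^3 + 46*t^2 - 28*t - 6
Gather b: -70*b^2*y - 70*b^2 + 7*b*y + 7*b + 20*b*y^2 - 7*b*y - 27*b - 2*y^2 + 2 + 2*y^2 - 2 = b^2*(-70*y - 70) + b*(20*y^2 - 20)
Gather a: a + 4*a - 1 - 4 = 5*a - 5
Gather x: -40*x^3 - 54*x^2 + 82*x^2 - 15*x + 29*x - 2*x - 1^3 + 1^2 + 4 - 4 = -40*x^3 + 28*x^2 + 12*x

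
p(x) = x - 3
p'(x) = 1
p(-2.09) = -5.09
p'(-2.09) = 1.00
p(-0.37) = -3.37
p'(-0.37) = 1.00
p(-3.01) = -6.01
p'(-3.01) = 1.00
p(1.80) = -1.20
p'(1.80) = 1.00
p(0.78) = -2.22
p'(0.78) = 1.00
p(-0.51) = -3.51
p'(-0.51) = 1.00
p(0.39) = -2.61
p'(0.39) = 1.00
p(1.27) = -1.73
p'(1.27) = 1.00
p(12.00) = 9.00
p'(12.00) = 1.00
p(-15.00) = -18.00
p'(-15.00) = 1.00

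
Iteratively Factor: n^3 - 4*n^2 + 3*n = (n - 3)*(n^2 - n) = (n - 3)*(n - 1)*(n)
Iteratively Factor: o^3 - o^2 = (o)*(o^2 - o) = o*(o - 1)*(o)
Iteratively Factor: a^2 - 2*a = (a)*(a - 2)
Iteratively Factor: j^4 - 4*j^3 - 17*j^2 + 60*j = (j + 4)*(j^3 - 8*j^2 + 15*j) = (j - 5)*(j + 4)*(j^2 - 3*j) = j*(j - 5)*(j + 4)*(j - 3)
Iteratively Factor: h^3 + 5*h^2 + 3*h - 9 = (h - 1)*(h^2 + 6*h + 9) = (h - 1)*(h + 3)*(h + 3)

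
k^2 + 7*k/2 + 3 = (k + 3/2)*(k + 2)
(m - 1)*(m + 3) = m^2 + 2*m - 3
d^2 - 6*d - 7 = (d - 7)*(d + 1)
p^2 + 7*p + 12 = (p + 3)*(p + 4)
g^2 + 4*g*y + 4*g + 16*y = (g + 4)*(g + 4*y)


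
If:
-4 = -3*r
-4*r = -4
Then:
No Solution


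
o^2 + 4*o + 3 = (o + 1)*(o + 3)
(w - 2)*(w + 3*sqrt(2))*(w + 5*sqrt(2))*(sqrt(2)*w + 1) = sqrt(2)*w^4 - 2*sqrt(2)*w^3 + 17*w^3 - 34*w^2 + 38*sqrt(2)*w^2 - 76*sqrt(2)*w + 30*w - 60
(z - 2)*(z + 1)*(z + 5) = z^3 + 4*z^2 - 7*z - 10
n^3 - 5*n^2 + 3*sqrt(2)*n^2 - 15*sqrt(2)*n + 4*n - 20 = (n - 5)*(n + sqrt(2))*(n + 2*sqrt(2))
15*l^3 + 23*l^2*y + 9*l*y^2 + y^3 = (l + y)*(3*l + y)*(5*l + y)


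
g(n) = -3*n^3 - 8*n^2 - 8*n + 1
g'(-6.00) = -236.00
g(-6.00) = 409.00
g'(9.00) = -881.00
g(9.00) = -2906.00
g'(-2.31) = -19.06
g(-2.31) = 13.77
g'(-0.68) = -1.28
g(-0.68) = 3.68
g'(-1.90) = -10.09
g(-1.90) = 7.90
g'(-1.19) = -1.70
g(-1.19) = 4.25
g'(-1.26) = -2.13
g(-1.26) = 4.38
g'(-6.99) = -335.90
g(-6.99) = 690.64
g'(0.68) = -23.04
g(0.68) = -9.08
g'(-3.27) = -51.92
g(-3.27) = 46.51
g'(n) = -9*n^2 - 16*n - 8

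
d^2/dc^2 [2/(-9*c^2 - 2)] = 36*(2 - 27*c^2)/(9*c^2 + 2)^3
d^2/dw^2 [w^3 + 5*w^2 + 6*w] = 6*w + 10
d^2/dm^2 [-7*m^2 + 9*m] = -14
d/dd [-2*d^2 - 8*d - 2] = -4*d - 8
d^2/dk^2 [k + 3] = 0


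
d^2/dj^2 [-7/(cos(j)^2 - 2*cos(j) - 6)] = 7*(-8*sin(j)^4 + 60*sin(j)^2 + 9*cos(j) + 3*cos(3*j) - 12)/(2*(sin(j)^2 + 2*cos(j) + 5)^3)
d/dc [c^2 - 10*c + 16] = 2*c - 10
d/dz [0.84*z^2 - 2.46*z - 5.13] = 1.68*z - 2.46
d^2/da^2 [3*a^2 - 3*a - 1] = 6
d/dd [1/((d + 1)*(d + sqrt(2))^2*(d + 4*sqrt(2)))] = (-(d + 1)*(d + sqrt(2)) - 2*(d + 1)*(d + 4*sqrt(2)) - (d + sqrt(2))*(d + 4*sqrt(2)))/((d + 1)^2*(d + sqrt(2))^3*(d + 4*sqrt(2))^2)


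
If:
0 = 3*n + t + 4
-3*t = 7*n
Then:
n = -6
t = 14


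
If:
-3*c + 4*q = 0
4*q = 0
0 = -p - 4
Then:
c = 0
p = -4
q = 0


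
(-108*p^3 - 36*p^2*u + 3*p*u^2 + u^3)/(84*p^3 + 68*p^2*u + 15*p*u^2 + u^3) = (-18*p^2 - 3*p*u + u^2)/(14*p^2 + 9*p*u + u^2)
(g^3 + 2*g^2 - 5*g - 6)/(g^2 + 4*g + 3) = g - 2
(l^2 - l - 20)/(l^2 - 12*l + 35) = (l + 4)/(l - 7)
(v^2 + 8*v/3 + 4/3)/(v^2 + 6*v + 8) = (v + 2/3)/(v + 4)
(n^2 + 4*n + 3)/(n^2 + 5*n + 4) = (n + 3)/(n + 4)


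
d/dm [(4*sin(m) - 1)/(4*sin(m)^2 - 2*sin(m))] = (-8*cos(m) + 4/tan(m) - cos(m)/sin(m)^2)/(2*(2*sin(m) - 1)^2)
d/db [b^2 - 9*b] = 2*b - 9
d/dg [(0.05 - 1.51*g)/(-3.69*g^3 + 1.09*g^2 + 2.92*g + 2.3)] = (-11.1438*g^3 + 2.1994*g^2 - 0.109*g - 3.619)/(13.6161*g^6 - 8.0442*g^5 - 20.3615*g^4 - 10.6084*g^3 + 13.5404*g^2 + 13.432*g + 5.29)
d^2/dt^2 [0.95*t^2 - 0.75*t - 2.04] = 1.90000000000000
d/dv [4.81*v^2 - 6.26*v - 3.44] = 9.62*v - 6.26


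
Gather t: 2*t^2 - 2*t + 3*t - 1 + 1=2*t^2 + t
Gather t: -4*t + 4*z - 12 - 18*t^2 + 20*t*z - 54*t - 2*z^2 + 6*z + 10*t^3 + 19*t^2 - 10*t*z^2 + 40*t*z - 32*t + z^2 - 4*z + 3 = 10*t^3 + t^2 + t*(-10*z^2 + 60*z - 90) - z^2 + 6*z - 9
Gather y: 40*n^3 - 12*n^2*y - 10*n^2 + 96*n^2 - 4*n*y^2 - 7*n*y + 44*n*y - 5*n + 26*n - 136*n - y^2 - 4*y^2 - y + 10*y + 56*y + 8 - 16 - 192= 40*n^3 + 86*n^2 - 115*n + y^2*(-4*n - 5) + y*(-12*n^2 + 37*n + 65) - 200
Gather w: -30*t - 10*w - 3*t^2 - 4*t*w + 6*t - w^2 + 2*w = -3*t^2 - 24*t - w^2 + w*(-4*t - 8)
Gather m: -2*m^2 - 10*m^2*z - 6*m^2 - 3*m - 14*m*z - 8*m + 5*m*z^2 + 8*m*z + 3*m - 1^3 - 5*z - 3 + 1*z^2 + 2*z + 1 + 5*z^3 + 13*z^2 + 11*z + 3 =m^2*(-10*z - 8) + m*(5*z^2 - 6*z - 8) + 5*z^3 + 14*z^2 + 8*z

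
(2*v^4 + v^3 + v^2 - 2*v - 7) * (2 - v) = -2*v^5 + 3*v^4 + v^3 + 4*v^2 + 3*v - 14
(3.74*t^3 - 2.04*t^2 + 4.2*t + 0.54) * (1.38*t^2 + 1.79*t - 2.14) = 5.1612*t^5 + 3.8794*t^4 - 5.8592*t^3 + 12.6288*t^2 - 8.0214*t - 1.1556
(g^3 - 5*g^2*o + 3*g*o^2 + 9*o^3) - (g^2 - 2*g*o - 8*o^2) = g^3 - 5*g^2*o - g^2 + 3*g*o^2 + 2*g*o + 9*o^3 + 8*o^2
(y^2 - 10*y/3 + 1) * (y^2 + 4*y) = y^4 + 2*y^3/3 - 37*y^2/3 + 4*y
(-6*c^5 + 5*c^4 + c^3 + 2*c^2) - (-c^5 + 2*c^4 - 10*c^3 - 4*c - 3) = -5*c^5 + 3*c^4 + 11*c^3 + 2*c^2 + 4*c + 3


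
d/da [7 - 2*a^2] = -4*a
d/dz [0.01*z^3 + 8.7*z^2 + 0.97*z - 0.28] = 0.03*z^2 + 17.4*z + 0.97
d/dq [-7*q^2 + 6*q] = 6 - 14*q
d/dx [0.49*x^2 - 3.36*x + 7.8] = 0.98*x - 3.36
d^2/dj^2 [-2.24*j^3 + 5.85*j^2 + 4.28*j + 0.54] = 11.7 - 13.44*j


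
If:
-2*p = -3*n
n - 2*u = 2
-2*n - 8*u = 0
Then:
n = 4/3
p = 2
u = -1/3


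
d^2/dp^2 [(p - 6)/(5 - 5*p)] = 2/(p - 1)^3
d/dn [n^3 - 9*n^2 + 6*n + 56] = 3*n^2 - 18*n + 6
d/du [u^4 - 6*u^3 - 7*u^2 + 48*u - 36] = 4*u^3 - 18*u^2 - 14*u + 48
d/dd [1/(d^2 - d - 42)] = (1 - 2*d)/(-d^2 + d + 42)^2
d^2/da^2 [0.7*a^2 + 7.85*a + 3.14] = 1.40000000000000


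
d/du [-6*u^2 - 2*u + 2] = -12*u - 2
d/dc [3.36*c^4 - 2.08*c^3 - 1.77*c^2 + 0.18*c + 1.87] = 13.44*c^3 - 6.24*c^2 - 3.54*c + 0.18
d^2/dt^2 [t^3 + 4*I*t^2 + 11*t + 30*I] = 6*t + 8*I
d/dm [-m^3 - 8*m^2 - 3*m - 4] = -3*m^2 - 16*m - 3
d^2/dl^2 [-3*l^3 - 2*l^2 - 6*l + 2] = -18*l - 4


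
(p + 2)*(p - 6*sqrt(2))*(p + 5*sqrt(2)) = p^3 - sqrt(2)*p^2 + 2*p^2 - 60*p - 2*sqrt(2)*p - 120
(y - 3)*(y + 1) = y^2 - 2*y - 3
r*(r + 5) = r^2 + 5*r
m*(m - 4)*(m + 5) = m^3 + m^2 - 20*m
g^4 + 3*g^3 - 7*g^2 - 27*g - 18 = (g - 3)*(g + 1)*(g + 2)*(g + 3)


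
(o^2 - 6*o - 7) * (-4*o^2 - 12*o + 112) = -4*o^4 + 12*o^3 + 212*o^2 - 588*o - 784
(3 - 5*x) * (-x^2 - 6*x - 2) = 5*x^3 + 27*x^2 - 8*x - 6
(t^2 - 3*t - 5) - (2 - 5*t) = t^2 + 2*t - 7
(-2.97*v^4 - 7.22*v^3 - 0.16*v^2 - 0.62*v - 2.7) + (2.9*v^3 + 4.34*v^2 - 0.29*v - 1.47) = -2.97*v^4 - 4.32*v^3 + 4.18*v^2 - 0.91*v - 4.17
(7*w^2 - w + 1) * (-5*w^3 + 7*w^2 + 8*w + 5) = -35*w^5 + 54*w^4 + 44*w^3 + 34*w^2 + 3*w + 5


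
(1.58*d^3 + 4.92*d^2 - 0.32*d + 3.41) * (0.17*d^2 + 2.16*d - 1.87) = 0.2686*d^5 + 4.2492*d^4 + 7.6182*d^3 - 9.3119*d^2 + 7.964*d - 6.3767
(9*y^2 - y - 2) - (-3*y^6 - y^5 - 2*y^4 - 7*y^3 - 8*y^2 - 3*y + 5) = 3*y^6 + y^5 + 2*y^4 + 7*y^3 + 17*y^2 + 2*y - 7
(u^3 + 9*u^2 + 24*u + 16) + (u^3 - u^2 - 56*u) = 2*u^3 + 8*u^2 - 32*u + 16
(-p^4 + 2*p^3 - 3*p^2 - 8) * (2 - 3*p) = 3*p^5 - 8*p^4 + 13*p^3 - 6*p^2 + 24*p - 16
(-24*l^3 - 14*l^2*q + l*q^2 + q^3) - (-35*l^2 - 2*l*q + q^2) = -24*l^3 - 14*l^2*q + 35*l^2 + l*q^2 + 2*l*q + q^3 - q^2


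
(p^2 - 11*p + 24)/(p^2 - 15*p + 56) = (p - 3)/(p - 7)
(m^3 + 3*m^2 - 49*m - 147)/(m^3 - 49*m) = (m + 3)/m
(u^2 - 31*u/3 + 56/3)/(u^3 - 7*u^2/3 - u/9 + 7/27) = 9*(u - 8)/(9*u^2 - 1)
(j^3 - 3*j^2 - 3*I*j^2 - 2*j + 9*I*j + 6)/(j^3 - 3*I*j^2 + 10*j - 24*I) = (j^2 - j*(3 + I) + 3*I)/(j^2 - I*j + 12)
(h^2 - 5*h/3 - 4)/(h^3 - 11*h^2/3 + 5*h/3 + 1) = (3*h + 4)/(3*h^2 - 2*h - 1)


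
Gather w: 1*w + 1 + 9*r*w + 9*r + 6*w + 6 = 9*r + w*(9*r + 7) + 7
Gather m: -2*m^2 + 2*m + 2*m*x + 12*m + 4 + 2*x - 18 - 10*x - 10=-2*m^2 + m*(2*x + 14) - 8*x - 24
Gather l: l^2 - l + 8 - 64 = l^2 - l - 56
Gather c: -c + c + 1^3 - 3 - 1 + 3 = 0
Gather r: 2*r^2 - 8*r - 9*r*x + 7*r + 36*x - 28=2*r^2 + r*(-9*x - 1) + 36*x - 28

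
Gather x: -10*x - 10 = -10*x - 10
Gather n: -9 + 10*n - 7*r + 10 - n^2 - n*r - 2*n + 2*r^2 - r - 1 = -n^2 + n*(8 - r) + 2*r^2 - 8*r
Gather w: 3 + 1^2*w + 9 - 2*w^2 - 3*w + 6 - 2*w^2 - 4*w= -4*w^2 - 6*w + 18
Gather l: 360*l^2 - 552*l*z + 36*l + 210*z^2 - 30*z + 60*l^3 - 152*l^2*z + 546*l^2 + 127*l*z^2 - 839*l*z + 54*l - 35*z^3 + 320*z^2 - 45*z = 60*l^3 + l^2*(906 - 152*z) + l*(127*z^2 - 1391*z + 90) - 35*z^3 + 530*z^2 - 75*z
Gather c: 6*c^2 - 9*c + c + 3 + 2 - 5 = 6*c^2 - 8*c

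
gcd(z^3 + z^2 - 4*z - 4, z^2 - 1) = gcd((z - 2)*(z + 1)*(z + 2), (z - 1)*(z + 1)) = z + 1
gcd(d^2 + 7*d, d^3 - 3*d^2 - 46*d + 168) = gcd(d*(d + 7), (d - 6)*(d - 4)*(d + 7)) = d + 7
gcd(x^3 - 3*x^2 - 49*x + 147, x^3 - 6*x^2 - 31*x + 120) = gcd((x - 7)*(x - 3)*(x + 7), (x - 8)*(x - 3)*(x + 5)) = x - 3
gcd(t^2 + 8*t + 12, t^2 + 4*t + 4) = t + 2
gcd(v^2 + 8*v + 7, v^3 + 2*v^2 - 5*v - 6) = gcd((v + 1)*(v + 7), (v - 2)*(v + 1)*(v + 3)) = v + 1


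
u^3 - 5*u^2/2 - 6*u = u*(u - 4)*(u + 3/2)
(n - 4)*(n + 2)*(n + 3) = n^3 + n^2 - 14*n - 24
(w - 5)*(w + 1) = w^2 - 4*w - 5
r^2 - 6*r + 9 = (r - 3)^2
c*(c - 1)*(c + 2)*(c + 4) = c^4 + 5*c^3 + 2*c^2 - 8*c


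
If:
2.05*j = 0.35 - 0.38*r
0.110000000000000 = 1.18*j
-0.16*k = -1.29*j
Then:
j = 0.09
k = 0.75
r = 0.42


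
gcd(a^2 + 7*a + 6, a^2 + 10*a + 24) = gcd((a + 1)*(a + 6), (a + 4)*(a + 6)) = a + 6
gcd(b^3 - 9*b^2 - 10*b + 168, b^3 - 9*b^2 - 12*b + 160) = b + 4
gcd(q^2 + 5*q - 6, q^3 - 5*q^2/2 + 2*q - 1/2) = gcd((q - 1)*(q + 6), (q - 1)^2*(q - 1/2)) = q - 1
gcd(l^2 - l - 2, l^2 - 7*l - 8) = l + 1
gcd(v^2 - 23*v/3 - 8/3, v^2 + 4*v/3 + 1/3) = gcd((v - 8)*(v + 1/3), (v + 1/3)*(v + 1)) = v + 1/3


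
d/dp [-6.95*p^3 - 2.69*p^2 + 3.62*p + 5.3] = -20.85*p^2 - 5.38*p + 3.62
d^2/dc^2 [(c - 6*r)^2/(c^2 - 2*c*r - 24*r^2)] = -20*r/(c^3 + 12*c^2*r + 48*c*r^2 + 64*r^3)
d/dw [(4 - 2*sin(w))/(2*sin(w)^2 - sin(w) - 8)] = 2*(-8*sin(w) - cos(2*w) + 11)*cos(w)/(sin(w) + cos(2*w) + 7)^2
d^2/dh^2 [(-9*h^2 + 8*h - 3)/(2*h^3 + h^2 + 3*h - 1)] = 2*(-36*h^6 + 96*h^5 + 138*h^4 - 187*h^3 + 6*h^2 - 21*h - 15)/(8*h^9 + 12*h^8 + 42*h^7 + 25*h^6 + 51*h^5 - 12*h^4 + 15*h^3 - 24*h^2 + 9*h - 1)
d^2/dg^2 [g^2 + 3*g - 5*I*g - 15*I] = 2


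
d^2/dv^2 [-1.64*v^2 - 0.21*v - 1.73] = -3.28000000000000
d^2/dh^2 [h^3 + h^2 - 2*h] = 6*h + 2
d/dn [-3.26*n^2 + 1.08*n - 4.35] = 1.08 - 6.52*n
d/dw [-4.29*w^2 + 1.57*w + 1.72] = 1.57 - 8.58*w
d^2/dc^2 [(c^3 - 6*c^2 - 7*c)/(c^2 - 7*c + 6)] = 12*(-c^3 - 3*c^2 + 39*c - 85)/(c^6 - 21*c^5 + 165*c^4 - 595*c^3 + 990*c^2 - 756*c + 216)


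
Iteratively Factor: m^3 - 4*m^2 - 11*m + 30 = (m + 3)*(m^2 - 7*m + 10) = (m - 2)*(m + 3)*(m - 5)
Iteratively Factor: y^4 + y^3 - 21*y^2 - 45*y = (y)*(y^3 + y^2 - 21*y - 45) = y*(y + 3)*(y^2 - 2*y - 15) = y*(y - 5)*(y + 3)*(y + 3)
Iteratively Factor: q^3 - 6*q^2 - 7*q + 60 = (q - 4)*(q^2 - 2*q - 15) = (q - 4)*(q + 3)*(q - 5)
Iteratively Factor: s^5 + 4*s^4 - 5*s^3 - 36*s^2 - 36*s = (s - 3)*(s^4 + 7*s^3 + 16*s^2 + 12*s) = s*(s - 3)*(s^3 + 7*s^2 + 16*s + 12) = s*(s - 3)*(s + 3)*(s^2 + 4*s + 4) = s*(s - 3)*(s + 2)*(s + 3)*(s + 2)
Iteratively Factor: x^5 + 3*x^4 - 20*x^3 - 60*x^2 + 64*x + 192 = (x + 2)*(x^4 + x^3 - 22*x^2 - 16*x + 96) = (x - 2)*(x + 2)*(x^3 + 3*x^2 - 16*x - 48) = (x - 4)*(x - 2)*(x + 2)*(x^2 + 7*x + 12) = (x - 4)*(x - 2)*(x + 2)*(x + 4)*(x + 3)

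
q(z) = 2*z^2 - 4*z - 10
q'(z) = 4*z - 4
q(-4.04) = 38.80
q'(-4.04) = -20.16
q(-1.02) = -3.84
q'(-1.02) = -8.08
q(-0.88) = -4.93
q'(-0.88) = -7.52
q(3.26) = -1.78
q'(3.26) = 9.04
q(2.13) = -9.45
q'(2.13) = 4.52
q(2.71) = -6.15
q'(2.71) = 6.84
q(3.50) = 0.50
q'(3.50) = 10.00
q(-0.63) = -6.69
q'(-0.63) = -6.52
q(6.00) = 38.00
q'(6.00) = 20.00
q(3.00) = -4.00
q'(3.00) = 8.00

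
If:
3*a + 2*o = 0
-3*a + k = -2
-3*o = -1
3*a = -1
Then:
No Solution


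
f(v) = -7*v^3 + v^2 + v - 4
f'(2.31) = -106.44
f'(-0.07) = 0.76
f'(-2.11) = -96.71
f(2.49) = -103.38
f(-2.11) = 64.10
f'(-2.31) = -115.68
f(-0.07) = -4.06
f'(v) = -21*v^2 + 2*v + 1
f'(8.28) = -1422.17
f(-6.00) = 1538.00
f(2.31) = -82.64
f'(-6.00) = -767.00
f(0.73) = -5.46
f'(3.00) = -182.00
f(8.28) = -3900.81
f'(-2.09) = -94.91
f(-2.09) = 62.18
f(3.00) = -181.00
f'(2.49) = -124.22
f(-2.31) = 85.31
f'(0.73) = -8.73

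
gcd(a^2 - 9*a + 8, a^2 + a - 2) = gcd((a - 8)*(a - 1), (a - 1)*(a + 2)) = a - 1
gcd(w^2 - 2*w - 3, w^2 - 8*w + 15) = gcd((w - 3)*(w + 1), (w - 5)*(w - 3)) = w - 3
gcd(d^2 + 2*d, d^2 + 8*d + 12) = d + 2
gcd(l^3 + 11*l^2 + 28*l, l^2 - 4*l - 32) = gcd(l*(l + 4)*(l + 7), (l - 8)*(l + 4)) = l + 4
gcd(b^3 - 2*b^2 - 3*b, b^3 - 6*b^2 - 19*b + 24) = 1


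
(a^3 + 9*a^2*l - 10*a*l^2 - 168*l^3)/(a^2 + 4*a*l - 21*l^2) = (a^2 + 2*a*l - 24*l^2)/(a - 3*l)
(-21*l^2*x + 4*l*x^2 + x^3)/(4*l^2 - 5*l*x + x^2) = x*(-21*l^2 + 4*l*x + x^2)/(4*l^2 - 5*l*x + x^2)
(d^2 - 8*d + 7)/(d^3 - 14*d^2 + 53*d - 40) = (d - 7)/(d^2 - 13*d + 40)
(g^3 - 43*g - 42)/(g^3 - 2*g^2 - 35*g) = (g^2 + 7*g + 6)/(g*(g + 5))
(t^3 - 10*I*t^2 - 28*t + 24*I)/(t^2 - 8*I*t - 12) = t - 2*I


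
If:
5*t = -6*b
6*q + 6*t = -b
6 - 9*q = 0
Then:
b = 20/31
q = 2/3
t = -24/31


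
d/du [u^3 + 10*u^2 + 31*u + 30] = 3*u^2 + 20*u + 31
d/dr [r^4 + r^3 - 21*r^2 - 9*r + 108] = 4*r^3 + 3*r^2 - 42*r - 9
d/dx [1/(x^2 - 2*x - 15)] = 2*(1 - x)/(-x^2 + 2*x + 15)^2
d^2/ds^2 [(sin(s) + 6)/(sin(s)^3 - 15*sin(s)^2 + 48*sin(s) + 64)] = (-4*sin(s)^4 - 69*sin(s)^3 + 120*sin(s)^2 - 514*sin(s) + 516)/((sin(s) - 8)^4*(sin(s) + 1)^2)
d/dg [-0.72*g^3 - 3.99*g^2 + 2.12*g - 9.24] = -2.16*g^2 - 7.98*g + 2.12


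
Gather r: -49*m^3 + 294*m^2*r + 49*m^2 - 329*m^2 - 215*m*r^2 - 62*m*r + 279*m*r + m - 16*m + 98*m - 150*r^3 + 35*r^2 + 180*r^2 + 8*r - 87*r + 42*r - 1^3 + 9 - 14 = -49*m^3 - 280*m^2 + 83*m - 150*r^3 + r^2*(215 - 215*m) + r*(294*m^2 + 217*m - 37) - 6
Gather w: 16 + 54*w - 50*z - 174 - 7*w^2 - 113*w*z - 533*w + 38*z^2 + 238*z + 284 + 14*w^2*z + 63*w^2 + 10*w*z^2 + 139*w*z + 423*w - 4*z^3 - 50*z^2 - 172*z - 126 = w^2*(14*z + 56) + w*(10*z^2 + 26*z - 56) - 4*z^3 - 12*z^2 + 16*z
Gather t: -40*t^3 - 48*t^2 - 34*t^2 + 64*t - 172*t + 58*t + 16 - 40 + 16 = -40*t^3 - 82*t^2 - 50*t - 8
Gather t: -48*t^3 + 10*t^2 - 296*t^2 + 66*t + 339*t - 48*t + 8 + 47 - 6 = -48*t^3 - 286*t^2 + 357*t + 49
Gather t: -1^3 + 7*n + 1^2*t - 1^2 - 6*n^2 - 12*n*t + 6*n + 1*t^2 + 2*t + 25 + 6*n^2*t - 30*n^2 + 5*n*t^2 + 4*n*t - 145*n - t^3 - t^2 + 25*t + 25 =-36*n^2 + 5*n*t^2 - 132*n - t^3 + t*(6*n^2 - 8*n + 28) + 48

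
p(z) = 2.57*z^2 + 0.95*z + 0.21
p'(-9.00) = -45.31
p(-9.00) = 199.83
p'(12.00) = 62.63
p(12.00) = 381.69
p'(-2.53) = -12.05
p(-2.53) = 14.26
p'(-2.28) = -10.77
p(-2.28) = 11.40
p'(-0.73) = -2.80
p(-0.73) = 0.89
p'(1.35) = 7.89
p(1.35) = 6.18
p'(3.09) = 16.83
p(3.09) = 27.68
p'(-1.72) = -7.89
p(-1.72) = 6.18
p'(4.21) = 22.59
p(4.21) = 49.76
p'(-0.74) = -2.85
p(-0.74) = 0.91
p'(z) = 5.14*z + 0.95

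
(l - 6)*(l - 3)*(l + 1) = l^3 - 8*l^2 + 9*l + 18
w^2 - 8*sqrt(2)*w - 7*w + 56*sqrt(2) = (w - 7)*(w - 8*sqrt(2))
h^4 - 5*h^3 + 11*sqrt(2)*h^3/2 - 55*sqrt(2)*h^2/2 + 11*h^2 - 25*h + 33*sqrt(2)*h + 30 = (h - 3)*(h - 2)*(h + sqrt(2)/2)*(h + 5*sqrt(2))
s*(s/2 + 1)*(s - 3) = s^3/2 - s^2/2 - 3*s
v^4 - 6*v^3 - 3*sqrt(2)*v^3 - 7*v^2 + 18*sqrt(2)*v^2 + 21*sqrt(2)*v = v*(v - 7)*(v + 1)*(v - 3*sqrt(2))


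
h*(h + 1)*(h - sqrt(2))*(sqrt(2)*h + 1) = sqrt(2)*h^4 - h^3 + sqrt(2)*h^3 - sqrt(2)*h^2 - h^2 - sqrt(2)*h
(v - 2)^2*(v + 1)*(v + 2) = v^4 - v^3 - 6*v^2 + 4*v + 8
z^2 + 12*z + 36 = (z + 6)^2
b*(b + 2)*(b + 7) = b^3 + 9*b^2 + 14*b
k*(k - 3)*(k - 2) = k^3 - 5*k^2 + 6*k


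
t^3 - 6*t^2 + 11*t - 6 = (t - 3)*(t - 2)*(t - 1)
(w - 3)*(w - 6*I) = w^2 - 3*w - 6*I*w + 18*I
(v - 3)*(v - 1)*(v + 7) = v^3 + 3*v^2 - 25*v + 21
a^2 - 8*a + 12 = (a - 6)*(a - 2)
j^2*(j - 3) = j^3 - 3*j^2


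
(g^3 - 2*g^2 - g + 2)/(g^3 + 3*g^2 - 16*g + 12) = (g + 1)/(g + 6)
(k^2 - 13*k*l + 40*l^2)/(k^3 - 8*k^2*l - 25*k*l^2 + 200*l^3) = 1/(k + 5*l)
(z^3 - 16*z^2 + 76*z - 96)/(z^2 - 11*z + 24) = (z^2 - 8*z + 12)/(z - 3)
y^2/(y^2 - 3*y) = y/(y - 3)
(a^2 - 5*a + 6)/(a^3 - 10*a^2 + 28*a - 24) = (a - 3)/(a^2 - 8*a + 12)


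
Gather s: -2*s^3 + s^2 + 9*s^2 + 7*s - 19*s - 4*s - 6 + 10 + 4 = -2*s^3 + 10*s^2 - 16*s + 8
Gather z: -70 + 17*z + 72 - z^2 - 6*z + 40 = -z^2 + 11*z + 42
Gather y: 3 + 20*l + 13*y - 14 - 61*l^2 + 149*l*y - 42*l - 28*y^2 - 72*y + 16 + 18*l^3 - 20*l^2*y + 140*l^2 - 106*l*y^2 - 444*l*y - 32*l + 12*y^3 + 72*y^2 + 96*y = 18*l^3 + 79*l^2 - 54*l + 12*y^3 + y^2*(44 - 106*l) + y*(-20*l^2 - 295*l + 37) + 5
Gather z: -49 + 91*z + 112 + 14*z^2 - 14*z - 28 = 14*z^2 + 77*z + 35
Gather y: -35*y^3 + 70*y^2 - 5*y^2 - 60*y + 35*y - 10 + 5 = -35*y^3 + 65*y^2 - 25*y - 5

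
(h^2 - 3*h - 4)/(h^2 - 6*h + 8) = (h + 1)/(h - 2)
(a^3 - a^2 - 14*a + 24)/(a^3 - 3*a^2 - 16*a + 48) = (a - 2)/(a - 4)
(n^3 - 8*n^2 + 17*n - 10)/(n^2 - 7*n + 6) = (n^2 - 7*n + 10)/(n - 6)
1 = 1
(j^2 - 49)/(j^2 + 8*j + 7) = (j - 7)/(j + 1)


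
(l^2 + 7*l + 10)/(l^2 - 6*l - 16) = (l + 5)/(l - 8)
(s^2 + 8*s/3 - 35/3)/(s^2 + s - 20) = (s - 7/3)/(s - 4)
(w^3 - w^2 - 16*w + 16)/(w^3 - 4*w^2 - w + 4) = (w + 4)/(w + 1)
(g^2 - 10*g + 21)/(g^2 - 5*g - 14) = (g - 3)/(g + 2)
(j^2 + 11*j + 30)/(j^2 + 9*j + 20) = (j + 6)/(j + 4)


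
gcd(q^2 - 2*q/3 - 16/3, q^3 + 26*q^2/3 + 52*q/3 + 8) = q + 2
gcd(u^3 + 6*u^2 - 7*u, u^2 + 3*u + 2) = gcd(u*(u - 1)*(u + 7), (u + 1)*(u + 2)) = 1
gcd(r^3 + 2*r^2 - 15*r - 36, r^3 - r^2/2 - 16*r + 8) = r - 4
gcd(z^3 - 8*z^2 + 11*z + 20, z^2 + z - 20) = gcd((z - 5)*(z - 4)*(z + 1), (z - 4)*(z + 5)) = z - 4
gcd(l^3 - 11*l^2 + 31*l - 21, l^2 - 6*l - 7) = l - 7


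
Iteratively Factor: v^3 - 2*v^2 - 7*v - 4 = (v + 1)*(v^2 - 3*v - 4) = (v - 4)*(v + 1)*(v + 1)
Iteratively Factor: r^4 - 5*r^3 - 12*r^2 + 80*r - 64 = (r - 4)*(r^3 - r^2 - 16*r + 16) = (r - 4)*(r + 4)*(r^2 - 5*r + 4) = (r - 4)^2*(r + 4)*(r - 1)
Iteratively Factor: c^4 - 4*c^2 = (c)*(c^3 - 4*c) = c*(c + 2)*(c^2 - 2*c) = c^2*(c + 2)*(c - 2)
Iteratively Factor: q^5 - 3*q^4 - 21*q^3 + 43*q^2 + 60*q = (q)*(q^4 - 3*q^3 - 21*q^2 + 43*q + 60) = q*(q - 3)*(q^3 - 21*q - 20) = q*(q - 5)*(q - 3)*(q^2 + 5*q + 4) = q*(q - 5)*(q - 3)*(q + 4)*(q + 1)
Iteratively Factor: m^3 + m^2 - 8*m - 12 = (m + 2)*(m^2 - m - 6) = (m - 3)*(m + 2)*(m + 2)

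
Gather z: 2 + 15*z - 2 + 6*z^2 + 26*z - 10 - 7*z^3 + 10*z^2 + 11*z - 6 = -7*z^3 + 16*z^2 + 52*z - 16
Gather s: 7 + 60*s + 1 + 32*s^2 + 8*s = 32*s^2 + 68*s + 8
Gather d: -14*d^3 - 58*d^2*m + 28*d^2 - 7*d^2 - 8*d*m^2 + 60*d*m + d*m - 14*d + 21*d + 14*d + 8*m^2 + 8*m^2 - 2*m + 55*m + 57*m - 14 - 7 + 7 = -14*d^3 + d^2*(21 - 58*m) + d*(-8*m^2 + 61*m + 21) + 16*m^2 + 110*m - 14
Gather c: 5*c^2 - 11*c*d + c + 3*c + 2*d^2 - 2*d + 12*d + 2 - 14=5*c^2 + c*(4 - 11*d) + 2*d^2 + 10*d - 12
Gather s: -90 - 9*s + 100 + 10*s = s + 10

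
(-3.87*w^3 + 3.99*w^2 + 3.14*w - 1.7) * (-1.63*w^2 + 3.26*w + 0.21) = 6.3081*w^5 - 19.1199*w^4 + 7.0765*w^3 + 13.8453*w^2 - 4.8826*w - 0.357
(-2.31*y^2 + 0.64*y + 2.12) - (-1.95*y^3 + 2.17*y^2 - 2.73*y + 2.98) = 1.95*y^3 - 4.48*y^2 + 3.37*y - 0.86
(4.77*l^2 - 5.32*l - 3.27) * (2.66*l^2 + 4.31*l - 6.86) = 12.6882*l^4 + 6.40749999999999*l^3 - 64.3496*l^2 + 22.4015*l + 22.4322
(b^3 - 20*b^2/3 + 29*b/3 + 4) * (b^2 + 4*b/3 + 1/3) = b^5 - 16*b^4/3 + 10*b^3/9 + 44*b^2/3 + 77*b/9 + 4/3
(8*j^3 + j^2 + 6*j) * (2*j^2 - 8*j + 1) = 16*j^5 - 62*j^4 + 12*j^3 - 47*j^2 + 6*j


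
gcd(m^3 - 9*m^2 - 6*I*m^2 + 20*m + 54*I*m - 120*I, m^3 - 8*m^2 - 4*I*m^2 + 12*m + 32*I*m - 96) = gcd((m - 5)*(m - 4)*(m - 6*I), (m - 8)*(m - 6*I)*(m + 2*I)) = m - 6*I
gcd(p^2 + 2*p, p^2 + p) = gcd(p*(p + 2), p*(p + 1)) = p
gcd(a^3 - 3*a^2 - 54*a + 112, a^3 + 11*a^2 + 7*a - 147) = a + 7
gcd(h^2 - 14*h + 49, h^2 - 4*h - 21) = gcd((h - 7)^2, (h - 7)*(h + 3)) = h - 7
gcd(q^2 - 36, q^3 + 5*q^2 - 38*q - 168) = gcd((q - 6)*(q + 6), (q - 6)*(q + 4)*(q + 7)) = q - 6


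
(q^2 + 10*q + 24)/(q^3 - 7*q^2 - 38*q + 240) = (q + 4)/(q^2 - 13*q + 40)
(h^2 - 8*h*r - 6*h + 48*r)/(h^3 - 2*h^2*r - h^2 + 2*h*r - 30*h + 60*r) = (-h + 8*r)/(-h^2 + 2*h*r - 5*h + 10*r)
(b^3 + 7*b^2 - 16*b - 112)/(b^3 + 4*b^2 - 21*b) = (b^2 - 16)/(b*(b - 3))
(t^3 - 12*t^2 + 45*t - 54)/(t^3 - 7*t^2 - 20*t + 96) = (t^2 - 9*t + 18)/(t^2 - 4*t - 32)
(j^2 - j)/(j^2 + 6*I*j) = (j - 1)/(j + 6*I)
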